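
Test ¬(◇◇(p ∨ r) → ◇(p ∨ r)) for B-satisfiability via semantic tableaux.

1. ¬(◇◇(p ∨ r) → ◇(p ∨ r)), w0
2. ◇◇(p ∨ r), w0   [¬→-rule on 1]
3. ¬◇(p ∨ r), w0   [¬→-rule on 1]
4. ¬(p ∨ r), w0   [¬◇-rule on 3 via w0Rw0]
5. ¬p, w0   [¬∨-rule on 4]
6. ¬r, w0   [¬∨-rule on 4]
7. ◇(p ∨ r), w1   [◇-rule on 2: fresh world w1, w0Rw1]
8. ¬(p ∨ r), w1   [¬◇-rule on 3 via w0Rw1]
9. ¬p, w1   [¬∨-rule on 8]
10. ¬r, w1   [¬∨-rule on 8]
11. p ∨ r, w2   [◇-rule on 7: fresh world w2, w1Rw2]
12. r, w2   [∨-rule on 11 (branches; this branch)]
Accessibility: w0Rw0, w0Rw1, w1Rw0, w1Rw1, w1Rw2, w2Rw1, w2Rw2

Satisfiable (open branch found)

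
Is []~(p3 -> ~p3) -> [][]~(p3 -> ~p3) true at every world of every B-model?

Not valid

Tableau for the negation ~([]~(p3 -> ~p3) -> [][]~(p3 -> ~p3)):
1. ~([]~(p3 -> ~p3) -> [][]~(p3 -> ~p3)), 0
2. []~(p3 -> ~p3), 0
3. ~[][]~(p3 -> ~p3), 0
4. ~(p3 -> ~p3), 0
5. p3, 0
6. ~[]~(p3 -> ~p3), 1
7. ~(p3 -> ~p3), 1
8. p3, 1
9. p3 -> ~p3, 2
10. ~p3, 2
Accessibility: 0R0, 0R1, 1R0, 1R1, 1R2, 2R1, 2R2
The negation has an open branch (countermodel exists).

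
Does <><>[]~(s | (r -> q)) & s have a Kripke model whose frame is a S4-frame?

Yes, satisfiable

1. <><>[]~(s | (r -> q)) & s, w0
2. <><>[]~(s | (r -> q)), w0
3. s, w0
4. <>[]~(s | (r -> q)), w1
5. []~(s | (r -> q)), w2
6. ~(s | (r -> q)), w2
7. ~s, w2
8. ~(r -> q), w2
9. r, w2
10. ~q, w2
Accessibility: w0Rw0, w0Rw1, w0Rw2, w1Rw1, w1Rw2, w2Rw2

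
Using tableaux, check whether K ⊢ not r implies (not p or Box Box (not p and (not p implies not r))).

Tableau for the negation not (not r implies (not p or Box Box (not p and (not p implies not r)))):
1. not (not r implies (not p or Box Box (not p and (not p implies not r)))), w0
2. not r, w0
3. not (not p or Box Box (not p and (not p implies not r))), w0
4. p, w0
5. not Box Box (not p and (not p implies not r)), w0
6. not Box (not p and (not p implies not r)), w1
7. not (not p and (not p implies not r)), w2
8. not (not p implies not r), w2
9. not p, w2
10. r, w2
Accessibility: w0Rw1, w1Rw2
The negation has an open branch (countermodel exists).

No, not valid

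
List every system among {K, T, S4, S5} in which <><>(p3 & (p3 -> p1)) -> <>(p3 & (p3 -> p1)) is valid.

S4, S5

S4-tableau for the negation ~(<><>(p3 & (p3 -> p1)) -> <>(p3 & (p3 -> p1))):
1. ~(<><>(p3 & (p3 -> p1)) -> <>(p3 & (p3 -> p1))), u
2. <><>(p3 & (p3 -> p1)), u   [~->-rule on 1]
3. ~<>(p3 & (p3 -> p1)), u   [~->-rule on 1]
4. ~(p3 & (p3 -> p1)), u   [~<>-rule on 3 via uRu]
5. ~(p3 -> p1), u   [~&-rule on 4 (branches; this branch)]
6. p3, u   [~->-rule on 5]
7. ~p1, u   [~->-rule on 5]
8. <>(p3 & (p3 -> p1)), v   [<>-rule on 2: fresh world v, uRv]
9. ~(p3 & (p3 -> p1)), v   [~<>-rule on 3 via uRv]
10. ~(p3 -> p1), v   [~&-rule on 9 (branches; this branch)]
11. p3, v   [~->-rule on 10]
12. ~p1, v   [~->-rule on 10]
13. p3 & (p3 -> p1), w   [<>-rule on 8: fresh world w, vRw]
14. p3, w   [&-rule on 13]
15. p3 -> p1, w   [&-rule on 13]
16. ~(p3 & (p3 -> p1)), w   [~<>-rule on 3 via uRw]
17. p1, w   [->-rule on 15 (branches; this branch)]
18. ~(p3 -> p1), w   [~&-rule on 16 (branches; this branch)]
19. ~p1, w   [~->-rule on 18]
Accessibility: uRu, uRv, uRw, vRv, vRw, wRw
Branch closes: p1 and ~p1 both at w.
Every branch closes (one shown): valid in S4, hence also in S5 (every theorem of S4 is a theorem of S5).
T-tableau for the negation ~(<><>(p3 & (p3 -> p1)) -> <>(p3 & (p3 -> p1))):
1. ~(<><>(p3 & (p3 -> p1)) -> <>(p3 & (p3 -> p1))), u
2. <><>(p3 & (p3 -> p1)), u   [~->-rule on 1]
3. ~<>(p3 & (p3 -> p1)), u   [~->-rule on 1]
4. ~(p3 & (p3 -> p1)), u   [~<>-rule on 3 via uRu]
5. ~(p3 -> p1), u   [~&-rule on 4 (branches; this branch)]
6. p3, u   [~->-rule on 5]
7. ~p1, u   [~->-rule on 5]
8. <>(p3 & (p3 -> p1)), v   [<>-rule on 2: fresh world v, uRv]
9. ~(p3 & (p3 -> p1)), v   [~<>-rule on 3 via uRv]
10. ~(p3 -> p1), v   [~&-rule on 9 (branches; this branch)]
11. p3, v   [~->-rule on 10]
12. ~p1, v   [~->-rule on 10]
13. p3 & (p3 -> p1), w   [<>-rule on 8: fresh world w, vRw]
14. p3, w   [&-rule on 13]
15. p3 -> p1, w   [&-rule on 13]
16. p1, w   [->-rule on 15 (branches; this branch)]
Accessibility: uRu, uRv, vRv, vRw, wRw
Complete open branch: countermodel on a T-frame, so not valid in T, nor in K (the same frame is also a K-frame).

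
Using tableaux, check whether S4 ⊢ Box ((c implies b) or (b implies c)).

Tableau for the negation not Box ((c implies b) or (b implies c)):
1. not Box ((c implies b) or (b implies c)), w0
2. not ((c implies b) or (b implies c)), w1
3. not (c implies b), w1
4. not (b implies c), w1
5. c, w1
6. not b, w1
7. b, w1
8. not c, w1
Accessibility: w0Rw0, w0Rw1, w1Rw1
Branch closes: b and not b both at w1.
All branches of the negation close; one closing branch shown above.

Yes, valid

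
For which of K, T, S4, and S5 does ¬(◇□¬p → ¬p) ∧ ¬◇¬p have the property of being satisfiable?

K

T-tableau for the formula:
1. ¬(◇□¬p → ¬p) ∧ ¬◇¬p, 0
2. ¬(◇□¬p → ¬p), 0
3. ¬◇¬p, 0
4. ◇□¬p, 0
5. p, 0
6. □¬p, 1
7. p, 1
8. ¬p, 1
Accessibility: 0R0, 0R1, 1R1
Branch closes: p and ¬p both at 1.
Every branch closes (one shown): unsatisfiable in T, hence also in S4, S5 (every S4/S5-frame is a T-frame).
K-tableau for the formula:
1. ¬(◇□¬p → ¬p) ∧ ¬◇¬p, 0
2. ¬(◇□¬p → ¬p), 0
3. ¬◇¬p, 0
4. ◇□¬p, 0
5. p, 0
6. □¬p, 1
7. p, 1
Accessibility: 0R1
Complete open branch: satisfiable in K.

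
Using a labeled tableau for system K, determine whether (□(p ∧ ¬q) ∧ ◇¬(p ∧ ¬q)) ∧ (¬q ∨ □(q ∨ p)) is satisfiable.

Unsatisfiable

1. (□(p ∧ ¬q) ∧ ◇¬(p ∧ ¬q)) ∧ (¬q ∨ □(q ∨ p)), w0
2. □(p ∧ ¬q) ∧ ◇¬(p ∧ ¬q), w0
3. ¬q ∨ □(q ∨ p), w0
4. □(p ∧ ¬q), w0
5. ◇¬(p ∧ ¬q), w0
6. □(q ∨ p), w0
7. ¬(p ∧ ¬q), w1
8. p ∧ ¬q, w1
9. p, w1
10. ¬q, w1
11. q ∨ p, w1
12. q, w1
Accessibility: w0Rw1
Branch closes: q and ¬q both at w1.
(One branch shown.) All branches close.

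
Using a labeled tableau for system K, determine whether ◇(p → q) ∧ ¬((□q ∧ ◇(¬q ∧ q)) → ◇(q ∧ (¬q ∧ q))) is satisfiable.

Unsatisfiable

1. ◇(p → q) ∧ ¬((□q ∧ ◇(¬q ∧ q)) → ◇(q ∧ (¬q ∧ q))), u
2. ◇(p → q), u
3. ¬((□q ∧ ◇(¬q ∧ q)) → ◇(q ∧ (¬q ∧ q))), u
4. □q ∧ ◇(¬q ∧ q), u
5. ¬◇(q ∧ (¬q ∧ q)), u
6. □q, u
7. ◇(¬q ∧ q), u
8. p → q, v
9. ¬(q ∧ (¬q ∧ q)), v
10. q, v
11. ¬(¬q ∧ q), v
12. ¬q ∧ q, w
13. ¬q, w
14. q, w
Accessibility: uRv, uRw
Branch closes: q and ¬q both at w.
Every branch closes; the branch above is one of them.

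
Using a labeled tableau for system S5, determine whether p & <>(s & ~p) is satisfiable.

Satisfiable (open branch found)

1. p & <>(s & ~p), u
2. p, u
3. <>(s & ~p), u
4. s & ~p, v
5. s, v
6. ~p, v
Accessibility: uRu, uRv, vRu, vRv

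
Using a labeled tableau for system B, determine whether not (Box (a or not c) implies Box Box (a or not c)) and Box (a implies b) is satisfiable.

Yes, satisfiable

1. not (Box (a or not c) implies Box Box (a or not c)) and Box (a implies b), u
2. not (Box (a or not c) implies Box Box (a or not c)), u   [and-rule on 1]
3. Box (a implies b), u   [and-rule on 1]
4. Box (a or not c), u   [neg-implies-rule on 2]
5. not Box Box (a or not c), u   [neg-implies-rule on 2]
6. a implies b, u   [Box-rule on 3 via uRu]
7. a or not c, u   [Box-rule on 4 via uRu]
8. b, u   [implies-rule on 6 (branches; this branch)]
9. not c, u   [or-rule on 7 (branches; this branch)]
10. not Box (a or not c), v   [neg-Box-rule on 5: fresh world v, uRv]
11. a implies b, v   [Box-rule on 3 via uRv]
12. a or not c, v   [Box-rule on 4 via uRv]
13. b, v   [implies-rule on 11 (branches; this branch)]
14. not c, v   [or-rule on 12 (branches; this branch)]
15. not (a or not c), w   [neg-Box-rule on 10: fresh world w, vRw]
16. not a, w   [neg-or-rule on 15]
17. c, w   [neg-or-rule on 15]
Accessibility: uRu, uRv, vRu, vRv, vRw, wRv, wRw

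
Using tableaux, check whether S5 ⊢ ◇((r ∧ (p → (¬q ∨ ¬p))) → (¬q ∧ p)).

Tableau for the negation ¬◇((r ∧ (p → (¬q ∨ ¬p))) → (¬q ∧ p)):
1. ¬◇((r ∧ (p → (¬q ∨ ¬p))) → (¬q ∧ p)), w0
2. ¬((r ∧ (p → (¬q ∨ ¬p))) → (¬q ∧ p)), w0
3. r ∧ (p → (¬q ∨ ¬p)), w0
4. ¬(¬q ∧ p), w0
5. r, w0
6. p → (¬q ∨ ¬p), w0
7. ¬p, w0
8. ¬q ∨ ¬p, w0
Accessibility: w0Rw0
The negation has an open branch (countermodel exists).

Not valid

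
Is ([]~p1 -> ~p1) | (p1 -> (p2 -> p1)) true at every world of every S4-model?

Tableau for the negation ~(([]~p1 -> ~p1) | (p1 -> (p2 -> p1))):
1. ~(([]~p1 -> ~p1) | (p1 -> (p2 -> p1))), u
2. ~([]~p1 -> ~p1), u
3. ~(p1 -> (p2 -> p1)), u
4. []~p1, u
5. p1, u
6. ~(p2 -> p1), u
7. p2, u
8. ~p1, u
Accessibility: uRu
Branch closes: p1 and ~p1 both at u.
Every branch of the negation's tableau closes; the branch above is one of them.

Valid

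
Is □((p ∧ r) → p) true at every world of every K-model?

Tableau for the negation ¬□((p ∧ r) → p):
1. ¬□((p ∧ r) → p), 0
2. ¬((p ∧ r) → p), 1
3. p ∧ r, 1
4. ¬p, 1
5. p, 1
6. r, 1
Accessibility: 0R1
Branch closes: p and ¬p both at 1.
All branches of the negation close; one closing branch shown above.

Valid in K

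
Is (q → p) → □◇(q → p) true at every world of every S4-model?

Tableau for the negation ¬((q → p) → □◇(q → p)):
1. ¬((q → p) → □◇(q → p)), 0
2. q → p, 0
3. ¬□◇(q → p), 0
4. p, 0
5. ¬◇(q → p), 1
6. ¬(q → p), 1
7. q, 1
8. ¬p, 1
Accessibility: 0R0, 0R1, 1R1
The negation has an open branch (countermodel exists).

Not valid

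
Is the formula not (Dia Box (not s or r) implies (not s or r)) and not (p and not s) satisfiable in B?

Unsatisfiable (every branch closes)

1. not (Dia Box (not s or r) implies (not s or r)) and not (p and not s), u
2. not (Dia Box (not s or r) implies (not s or r)), u
3. not (p and not s), u
4. Dia Box (not s or r), u
5. not (not s or r), u
6. s, u
7. not r, u
8. Box (not s or r), v
9. not s or r, u
10. not s or r, v
11. r, u
Accessibility: uRu, uRv, vRu, vRv
Branch closes: r and not r both at u.
(One branch shown.) All branches close.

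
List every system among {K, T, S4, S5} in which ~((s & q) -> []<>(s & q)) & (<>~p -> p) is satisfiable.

K, T, S4

S5-tableau for the formula:
1. ~((s & q) -> []<>(s & q)) & (<>~p -> p), 0
2. ~((s & q) -> []<>(s & q)), 0
3. <>~p -> p, 0
4. s & q, 0
5. ~[]<>(s & q), 0
6. s, 0
7. q, 0
8. ~<>~p, 0
9. p, 0
10. ~<>(s & q), 1
11. p, 1
12. ~(s & q), 0
13. ~(s & q), 1
14. ~q, 0
Accessibility: 0R0, 0R1, 1R0, 1R1
Branch closes: q and ~q both at 0.
Every branch closes (one shown): unsatisfiable in S5.
S4-tableau for the formula:
1. ~((s & q) -> []<>(s & q)) & (<>~p -> p), 0
2. ~((s & q) -> []<>(s & q)), 0
3. <>~p -> p, 0
4. s & q, 0
5. ~[]<>(s & q), 0
6. s, 0
7. q, 0
8. p, 0
9. ~<>(s & q), 1
10. ~(s & q), 1
11. ~q, 1
Accessibility: 0R0, 0R1, 1R1
Complete open branch: satisfiable in S4, hence also in K, T (this S4-model is also a K-model and a T-model).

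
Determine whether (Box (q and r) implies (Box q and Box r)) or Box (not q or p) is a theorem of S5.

Valid

Tableau for the negation not ((Box (q and r) implies (Box q and Box r)) or Box (not q or p)):
1. not ((Box (q and r) implies (Box q and Box r)) or Box (not q or p)), 0
2. not (Box (q and r) implies (Box q and Box r)), 0
3. not Box (not q or p), 0
4. Box (q and r), 0
5. not (Box q and Box r), 0
6. q and r, 0
7. q, 0
8. r, 0
9. not Box r, 0
10. not (not q or p), 1
11. q, 1
12. not p, 1
13. q and r, 1
14. r, 1
15. not r, 2
16. q and r, 2
17. q, 2
18. r, 2
Accessibility: 0R0, 0R1, 0R2, 1R0, 1R1, 1R2, 2R0, 2R1, 2R2
Branch closes: r and not r both at 2.
Every branch of the negation's tableau closes; the branch above is one of them.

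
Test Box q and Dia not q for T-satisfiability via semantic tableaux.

1. Box q and Dia not q, w0
2. Box q, w0   [and-rule on 1]
3. Dia not q, w0   [and-rule on 1]
4. q, w0   [Box-rule on 2 via w0Rw0]
5. not q, w1   [Dia-rule on 3: fresh world w1, w0Rw1]
6. q, w1   [Box-rule on 2 via w0Rw1]
Accessibility: w0Rw0, w0Rw1, w1Rw1
Branch closes: q and not q both at w1.
Every branch closes; the branch above is one of them.

No, unsatisfiable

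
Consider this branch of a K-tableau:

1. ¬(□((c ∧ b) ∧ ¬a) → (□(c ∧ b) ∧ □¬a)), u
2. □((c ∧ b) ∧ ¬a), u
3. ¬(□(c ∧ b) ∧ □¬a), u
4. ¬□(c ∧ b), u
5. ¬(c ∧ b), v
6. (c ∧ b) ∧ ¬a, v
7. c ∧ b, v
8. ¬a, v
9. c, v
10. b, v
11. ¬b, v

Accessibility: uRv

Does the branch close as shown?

Yes, closed

Both b and ¬b appear at v.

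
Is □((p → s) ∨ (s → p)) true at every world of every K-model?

Valid

Tableau for the negation ¬□((p → s) ∨ (s → p)):
1. ¬□((p → s) ∨ (s → p)), 0
2. ¬((p → s) ∨ (s → p)), 1   [¬□-rule on 1: fresh world 1, 0R1]
3. ¬(p → s), 1   [¬∨-rule on 2]
4. ¬(s → p), 1   [¬∨-rule on 2]
5. p, 1   [¬→-rule on 3]
6. ¬s, 1   [¬→-rule on 3]
7. s, 1   [¬→-rule on 4]
8. ¬p, 1   [¬→-rule on 4]
Accessibility: 0R1
Branch closes: s and ¬s both at 1.
Every branch of the negation's tableau closes; the branch above is one of them.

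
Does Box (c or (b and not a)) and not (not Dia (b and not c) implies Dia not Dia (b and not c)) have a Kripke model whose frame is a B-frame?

Unsatisfiable

1. Box (c or (b and not a)) and not (not Dia (b and not c) implies Dia not Dia (b and not c)), u
2. Box (c or (b and not a)), u
3. not (not Dia (b and not c) implies Dia not Dia (b and not c)), u
4. not Dia (b and not c), u
5. not Dia not Dia (b and not c), u
6. c or (b and not a), u
7. not (b and not c), u
8. Dia (b and not c), u
9. b and not a, u
10. b, u
11. not a, u
12. c, u
13. b and not c, v
14. b, v
15. not c, v
16. c or (b and not a), v
17. not (b and not c), v
18. Dia (b and not c), v
19. b and not a, v
20. not a, v
21. c, v
Accessibility: uRu, uRv, vRu, vRv
Branch closes: c and not c both at v.
All branches of the tableau close; one closing branch shown above.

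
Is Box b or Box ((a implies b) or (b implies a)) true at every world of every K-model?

Yes, valid

Tableau for the negation not (Box b or Box ((a implies b) or (b implies a))):
1. not (Box b or Box ((a implies b) or (b implies a))), w0
2. not Box b, w0
3. not Box ((a implies b) or (b implies a)), w0
4. not b, w1
5. not ((a implies b) or (b implies a)), w2
6. not (a implies b), w2
7. not (b implies a), w2
8. a, w2
9. not b, w2
10. b, w2
11. not a, w2
Accessibility: w0Rw1, w0Rw2
Branch closes: b and not b both at w2.
Every branch of the negation's tableau closes; the branch above is one of them.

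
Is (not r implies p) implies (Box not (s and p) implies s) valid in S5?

Tableau for the negation not ((not r implies p) implies (Box not (s and p) implies s)):
1. not ((not r implies p) implies (Box not (s and p) implies s)), u
2. not r implies p, u
3. not (Box not (s and p) implies s), u
4. Box not (s and p), u
5. not s, u
6. not (s and p), u
7. p, u
Accessibility: uRu
The negation has an open branch (countermodel exists).

No, not valid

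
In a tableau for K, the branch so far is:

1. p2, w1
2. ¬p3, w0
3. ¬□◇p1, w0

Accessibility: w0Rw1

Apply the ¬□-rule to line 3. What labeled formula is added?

a fresh world w2 with w0Rw2, and ¬◇p1 at w2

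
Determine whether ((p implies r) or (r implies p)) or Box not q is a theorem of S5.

Tableau for the negation not (((p implies r) or (r implies p)) or Box not q):
1. not (((p implies r) or (r implies p)) or Box not q), w0
2. not ((p implies r) or (r implies p)), w0   [neg-or-rule on 1]
3. not Box not q, w0   [neg-or-rule on 1]
4. not (p implies r), w0   [neg-or-rule on 2]
5. not (r implies p), w0   [neg-or-rule on 2]
6. p, w0   [neg-implies-rule on 4]
7. not r, w0   [neg-implies-rule on 4]
8. r, w0   [neg-implies-rule on 5]
9. not p, w0   [neg-implies-rule on 5]
Accessibility: w0Rw0
Branch closes: r and not r both at w0.
Every branch of the negation's tableau closes; the branch above is one of them.

Valid in S5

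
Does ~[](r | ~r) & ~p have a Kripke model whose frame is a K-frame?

1. ~[](r | ~r) & ~p, 0
2. ~[](r | ~r), 0
3. ~p, 0
4. ~(r | ~r), 1
5. ~r, 1
6. r, 1
Accessibility: 0R1
Branch closes: r and ~r both at 1.
Every branch closes; the branch above is one of them.

Unsatisfiable (every branch closes)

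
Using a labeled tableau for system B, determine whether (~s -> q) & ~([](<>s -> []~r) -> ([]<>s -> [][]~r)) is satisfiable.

No, unsatisfiable

1. (~s -> q) & ~([](<>s -> []~r) -> ([]<>s -> [][]~r)), w0
2. ~s -> q, w0   [&-rule on 1]
3. ~([](<>s -> []~r) -> ([]<>s -> [][]~r)), w0   [&-rule on 1]
4. [](<>s -> []~r), w0   [~->-rule on 3]
5. ~([]<>s -> [][]~r), w0   [~->-rule on 3]
6. []<>s, w0   [~->-rule on 5]
7. ~[][]~r, w0   [~->-rule on 5]
8. <>s -> []~r, w0   [[]-rule on 4 via w0Rw0]
9. <>s, w0   [[]-rule on 6 via w0Rw0]
10. q, w0   [->-rule on 2 (branches; this branch)]
11. []~r, w0   [->-rule on 8 (branches; this branch)]
12. ~r, w0   [[]-rule on 11 via w0Rw0]
13. ~[]~r, w1   [~[]-rule on 7: fresh world w1, w0Rw1]
14. <>s -> []~r, w1   [[]-rule on 4 via w0Rw1]
15. <>s, w1   [[]-rule on 6 via w0Rw1]
16. ~r, w1   [[]-rule on 11 via w0Rw1]
17. ~<>s, w1   [->-rule on 14 (branches; this branch)]
18. ~s, w0   [~<>-rule on 17 via w1Rw0]
19. ~s, w1   [~<>-rule on 17 via w1Rw1]
20. s, w2   [<>-rule on 9: fresh world w2, w0Rw2]
21. <>s -> []~r, w2   [[]-rule on 4 via w0Rw2]
22. <>s, w2   [[]-rule on 6 via w0Rw2]
23. ~r, w2   [[]-rule on 11 via w0Rw2]
24. []~r, w2   [->-rule on 21 (branches; this branch)]
25. r, w3   [~[]-rule on 13: fresh world w3, w1Rw3]
26. ~s, w3   [~<>-rule on 17 via w1Rw3]
27. s, w4   [<>-rule on 15: fresh world w4, w1Rw4]
28. ~s, w4   [~<>-rule on 17 via w1Rw4]
Accessibility: w0Rw0, w0Rw1, w0Rw2, w1Rw0, w1Rw1, w1Rw3, w1Rw4, w2Rw0, w2Rw2, w3Rw1, w3Rw3, w4Rw1, w4Rw4
Branch closes: s and ~s both at w4.
(One branch shown.) All branches close.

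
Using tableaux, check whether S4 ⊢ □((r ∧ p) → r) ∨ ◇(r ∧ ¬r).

Yes, valid

Tableau for the negation ¬(□((r ∧ p) → r) ∨ ◇(r ∧ ¬r)):
1. ¬(□((r ∧ p) → r) ∨ ◇(r ∧ ¬r)), w0
2. ¬□((r ∧ p) → r), w0
3. ¬◇(r ∧ ¬r), w0
4. ¬(r ∧ ¬r), w0
5. r, w0
6. ¬((r ∧ p) → r), w1
7. r ∧ p, w1
8. ¬r, w1
9. r, w1
10. p, w1
Accessibility: w0Rw0, w0Rw1, w1Rw1
Branch closes: r and ¬r both at w1.
All branches of the negation close; one closing branch shown above.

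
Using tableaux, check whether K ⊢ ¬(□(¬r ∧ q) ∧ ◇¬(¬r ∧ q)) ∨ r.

Yes, valid

Tableau for the negation ¬(¬(□(¬r ∧ q) ∧ ◇¬(¬r ∧ q)) ∨ r):
1. ¬(¬(□(¬r ∧ q) ∧ ◇¬(¬r ∧ q)) ∨ r), 0
2. □(¬r ∧ q) ∧ ◇¬(¬r ∧ q), 0
3. ¬r, 0
4. □(¬r ∧ q), 0
5. ◇¬(¬r ∧ q), 0
6. ¬(¬r ∧ q), 1
7. ¬r ∧ q, 1
8. ¬r, 1
9. q, 1
10. ¬q, 1
Accessibility: 0R1
Branch closes: q and ¬q both at 1.
Every branch of the negation's tableau closes; the branch above is one of them.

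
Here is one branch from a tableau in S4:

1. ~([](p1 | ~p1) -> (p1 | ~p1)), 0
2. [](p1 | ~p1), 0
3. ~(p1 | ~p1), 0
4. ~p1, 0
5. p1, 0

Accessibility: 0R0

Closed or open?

Both p1 and ~p1 appear at 0.

Yes, closed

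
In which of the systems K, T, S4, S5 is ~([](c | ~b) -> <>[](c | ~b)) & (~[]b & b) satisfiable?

K-tableau for the formula:
1. ~([](c | ~b) -> <>[](c | ~b)) & (~[]b & b), w0
2. ~([](c | ~b) -> <>[](c | ~b)), w0
3. ~[]b & b, w0
4. [](c | ~b), w0
5. ~<>[](c | ~b), w0
6. ~[]b, w0
7. b, w0
8. ~b, w1
9. c | ~b, w1
10. ~[](c | ~b), w1
11. ~(c | ~b), w2
12. ~c, w2
13. b, w2
Accessibility: w0Rw1, w1Rw2
Complete open branch: satisfiable in K.
T-tableau for the formula:
1. ~([](c | ~b) -> <>[](c | ~b)) & (~[]b & b), w0
2. ~([](c | ~b) -> <>[](c | ~b)), w0
3. ~[]b & b, w0
4. [](c | ~b), w0
5. ~<>[](c | ~b), w0
6. ~[]b, w0
7. b, w0
8. c | ~b, w0
9. ~[](c | ~b), w0
10. c, w0
11. ~b, w1
12. c | ~b, w1
13. ~[](c | ~b), w1
14. ~(c | ~b), w2
15. ~c, w2
16. b, w2
17. c | ~b, w2
18. ~[](c | ~b), w2
19. ~b, w2
Accessibility: w0Rw0, w0Rw1, w0Rw2, w1Rw1, w2Rw2
Branch closes: b and ~b both at w2.
Every branch closes (one shown): unsatisfiable in T, hence also in S4, S5 (every S4/S5-frame is a T-frame).

K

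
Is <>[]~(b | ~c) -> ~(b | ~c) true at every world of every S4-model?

Tableau for the negation ~(<>[]~(b | ~c) -> ~(b | ~c)):
1. ~(<>[]~(b | ~c) -> ~(b | ~c)), u
2. <>[]~(b | ~c), u   [~->-rule on 1]
3. b | ~c, u   [~->-rule on 1]
4. ~c, u   [|-rule on 3 (branches; this branch)]
5. []~(b | ~c), v   [<>-rule on 2: fresh world v, uRv]
6. ~(b | ~c), v   [[]-rule on 5 via vRv]
7. ~b, v   [~|-rule on 6]
8. c, v   [~|-rule on 6]
Accessibility: uRu, uRv, vRv
The negation has an open branch (countermodel exists).

No, not valid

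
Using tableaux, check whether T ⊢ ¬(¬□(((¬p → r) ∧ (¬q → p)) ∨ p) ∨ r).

No, not valid

Tableau for the negation ¬□(((¬p → r) ∧ (¬q → p)) ∨ p) ∨ r:
1. ¬□(((¬p → r) ∧ (¬q → p)) ∨ p) ∨ r, 0
2. r, 0
Accessibility: 0R0
The negation has an open branch (countermodel exists).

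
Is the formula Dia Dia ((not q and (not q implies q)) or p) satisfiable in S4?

Yes, satisfiable

1. Dia Dia ((not q and (not q implies q)) or p), u
2. Dia ((not q and (not q implies q)) or p), v   [Dia-rule on 1: fresh world v, uRv]
3. (not q and (not q implies q)) or p, w   [Dia-rule on 2: fresh world w, vRw]
4. p, w   [or-rule on 3 (branches; this branch)]
Accessibility: uRu, uRv, uRw, vRv, vRw, wRw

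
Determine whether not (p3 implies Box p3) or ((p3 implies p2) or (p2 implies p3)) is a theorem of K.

Tableau for the negation not (not (p3 implies Box p3) or ((p3 implies p2) or (p2 implies p3))):
1. not (not (p3 implies Box p3) or ((p3 implies p2) or (p2 implies p3))), u
2. p3 implies Box p3, u
3. not ((p3 implies p2) or (p2 implies p3)), u
4. not (p3 implies p2), u
5. not (p2 implies p3), u
6. p3, u
7. not p2, u
8. p2, u
9. not p3, u
Branch closes: p2 and not p2 both at u.
All branches of the negation close; one closing branch shown above.

Valid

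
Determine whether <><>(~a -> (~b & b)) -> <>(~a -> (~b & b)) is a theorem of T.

Tableau for the negation ~(<><>(~a -> (~b & b)) -> <>(~a -> (~b & b))):
1. ~(<><>(~a -> (~b & b)) -> <>(~a -> (~b & b))), u
2. <><>(~a -> (~b & b)), u
3. ~<>(~a -> (~b & b)), u
4. ~(~a -> (~b & b)), u
5. ~a, u
6. ~(~b & b), u
7. ~b, u
8. <>(~a -> (~b & b)), v
9. ~(~a -> (~b & b)), v
10. ~a, v
11. ~(~b & b), v
12. ~b, v
13. ~a -> (~b & b), w
14. a, w
Accessibility: uRu, uRv, vRv, vRw, wRw
The negation has an open branch (countermodel exists).

No, not valid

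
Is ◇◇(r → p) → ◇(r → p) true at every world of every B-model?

Not valid

Tableau for the negation ¬(◇◇(r → p) → ◇(r → p)):
1. ¬(◇◇(r → p) → ◇(r → p)), 0
2. ◇◇(r → p), 0
3. ¬◇(r → p), 0
4. ¬(r → p), 0
5. r, 0
6. ¬p, 0
7. ◇(r → p), 1
8. ¬(r → p), 1
9. r, 1
10. ¬p, 1
11. r → p, 2
12. p, 2
Accessibility: 0R0, 0R1, 1R0, 1R1, 1R2, 2R1, 2R2
The negation has an open branch (countermodel exists).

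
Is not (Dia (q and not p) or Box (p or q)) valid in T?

Tableau for the negation Dia (q and not p) or Box (p or q):
1. Dia (q and not p) or Box (p or q), 0
2. Box (p or q), 0
3. p or q, 0
4. q, 0
Accessibility: 0R0
The negation has an open branch (countermodel exists).

No, not valid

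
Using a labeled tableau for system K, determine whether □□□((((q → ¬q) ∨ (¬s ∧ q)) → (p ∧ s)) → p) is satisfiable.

Satisfiable (open branch found)

1. □□□((((q → ¬q) ∨ (¬s ∧ q)) → (p ∧ s)) → p), w0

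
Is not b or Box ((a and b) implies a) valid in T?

Tableau for the negation not (not b or Box ((a and b) implies a)):
1. not (not b or Box ((a and b) implies a)), u
2. b, u
3. not Box ((a and b) implies a), u
4. not ((a and b) implies a), v
5. a and b, v
6. not a, v
7. a, v
8. b, v
Accessibility: uRu, uRv, vRv
Branch closes: a and not a both at v.
All branches of the negation close; one closing branch shown above.

Yes, valid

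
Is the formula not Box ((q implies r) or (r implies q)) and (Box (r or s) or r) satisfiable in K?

Unsatisfiable (every branch closes)

1. not Box ((q implies r) or (r implies q)) and (Box (r or s) or r), u
2. not Box ((q implies r) or (r implies q)), u
3. Box (r or s) or r, u
4. r, u
5. not ((q implies r) or (r implies q)), v
6. not (q implies r), v
7. not (r implies q), v
8. q, v
9. not r, v
10. r, v
11. not q, v
Accessibility: uRv
Branch closes: r and not r both at v.
Every branch closes; the branch above is one of them.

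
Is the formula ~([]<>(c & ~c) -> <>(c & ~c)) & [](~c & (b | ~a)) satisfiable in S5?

1. ~([]<>(c & ~c) -> <>(c & ~c)) & [](~c & (b | ~a)), 0
2. ~([]<>(c & ~c) -> <>(c & ~c)), 0
3. [](~c & (b | ~a)), 0
4. []<>(c & ~c), 0
5. ~<>(c & ~c), 0
6. ~c & (b | ~a), 0
7. ~c, 0
8. b | ~a, 0
9. <>(c & ~c), 0
10. ~(c & ~c), 0
11. ~a, 0
12. c & ~c, 1
13. c, 1
14. ~c, 1
Accessibility: 0R0, 0R1, 1R0, 1R1
Branch closes: c and ~c both at 1.
All branches of the tableau close; one closing branch shown above.

Unsatisfiable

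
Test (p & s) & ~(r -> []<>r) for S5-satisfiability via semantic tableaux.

No, unsatisfiable

1. (p & s) & ~(r -> []<>r), u
2. p & s, u
3. ~(r -> []<>r), u
4. p, u
5. s, u
6. r, u
7. ~[]<>r, u
8. ~<>r, v
9. ~r, u
Accessibility: uRu, uRv, vRu, vRv
Branch closes: r and ~r both at u.
(One branch shown.) All branches close.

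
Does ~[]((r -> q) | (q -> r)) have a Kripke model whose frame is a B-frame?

1. ~[]((r -> q) | (q -> r)), 0
2. ~((r -> q) | (q -> r)), 1   [~[]-rule on 1: fresh world 1, 0R1]
3. ~(r -> q), 1   [~|-rule on 2]
4. ~(q -> r), 1   [~|-rule on 2]
5. r, 1   [~->-rule on 3]
6. ~q, 1   [~->-rule on 3]
7. q, 1   [~->-rule on 4]
8. ~r, 1   [~->-rule on 4]
Accessibility: 0R0, 0R1, 1R0, 1R1
Branch closes: q and ~q both at 1.
(One branch shown.) All branches close.

Unsatisfiable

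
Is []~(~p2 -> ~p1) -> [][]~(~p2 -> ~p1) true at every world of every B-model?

Invalid (countermodel exists)

Tableau for the negation ~([]~(~p2 -> ~p1) -> [][]~(~p2 -> ~p1)):
1. ~([]~(~p2 -> ~p1) -> [][]~(~p2 -> ~p1)), u
2. []~(~p2 -> ~p1), u
3. ~[][]~(~p2 -> ~p1), u
4. ~(~p2 -> ~p1), u
5. ~p2, u
6. p1, u
7. ~[]~(~p2 -> ~p1), v
8. ~(~p2 -> ~p1), v
9. ~p2, v
10. p1, v
11. ~p2 -> ~p1, w
12. ~p1, w
Accessibility: uRu, uRv, vRu, vRv, vRw, wRv, wRw
The negation has an open branch (countermodel exists).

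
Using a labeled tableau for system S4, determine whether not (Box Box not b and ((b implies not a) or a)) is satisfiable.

1. not (Box Box not b and ((b implies not a) or a)), u
2. not Box Box not b, u   [neg-and-rule on 1 (branches; this branch)]
3. not Box not b, v   [neg-Box-rule on 2: fresh world v, uRv]
4. b, w   [neg-Box-rule on 3: fresh world w, vRw]
Accessibility: uRu, uRv, uRw, vRv, vRw, wRw

Satisfiable (open branch found)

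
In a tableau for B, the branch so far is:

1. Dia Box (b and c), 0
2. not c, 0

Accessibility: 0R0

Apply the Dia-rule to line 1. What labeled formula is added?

a fresh world 1 with 0R1, and Box (b and c) at 1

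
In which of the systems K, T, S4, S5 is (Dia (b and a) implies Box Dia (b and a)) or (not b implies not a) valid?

S4-tableau for the negation not ((Dia (b and a) implies Box Dia (b and a)) or (not b implies not a)):
1. not ((Dia (b and a) implies Box Dia (b and a)) or (not b implies not a)), 0
2. not (Dia (b and a) implies Box Dia (b and a)), 0
3. not (not b implies not a), 0
4. Dia (b and a), 0
5. not Box Dia (b and a), 0
6. not b, 0
7. a, 0
8. b and a, 1
9. b, 1
10. a, 1
11. not Dia (b and a), 2
12. not (b and a), 2
13. not a, 2
Accessibility: 0R0, 0R1, 0R2, 1R1, 2R2
Complete open branch: countermodel on an S4-frame, so not valid in S4, nor in K, T (the same frame is also a K-frame and a T-frame).
S5-tableau for the negation not ((Dia (b and a) implies Box Dia (b and a)) or (not b implies not a)):
1. not ((Dia (b and a) implies Box Dia (b and a)) or (not b implies not a)), 0
2. not (Dia (b and a) implies Box Dia (b and a)), 0
3. not (not b implies not a), 0
4. Dia (b and a), 0
5. not Box Dia (b and a), 0
6. not b, 0
7. a, 0
8. b and a, 1
9. b, 1
10. a, 1
11. not Dia (b and a), 2
12. not (b and a), 0
13. not (b and a), 1
14. not (b and a), 2
15. not a, 1
Accessibility: 0R0, 0R1, 0R2, 1R0, 1R1, 1R2, 2R0, 2R1, 2R2
Branch closes: a and not a both at 1.
Every branch closes (one shown): valid in S5.

S5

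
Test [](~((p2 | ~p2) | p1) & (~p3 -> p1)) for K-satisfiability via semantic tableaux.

1. [](~((p2 | ~p2) | p1) & (~p3 -> p1)), u

Satisfiable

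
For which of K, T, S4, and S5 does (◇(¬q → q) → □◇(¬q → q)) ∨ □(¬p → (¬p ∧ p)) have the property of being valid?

S4-tableau for the negation ¬((◇(¬q → q) → □◇(¬q → q)) ∨ □(¬p → (¬p ∧ p))):
1. ¬((◇(¬q → q) → □◇(¬q → q)) ∨ □(¬p → (¬p ∧ p))), 0
2. ¬(◇(¬q → q) → □◇(¬q → q)), 0
3. ¬□(¬p → (¬p ∧ p)), 0
4. ◇(¬q → q), 0
5. ¬□◇(¬q → q), 0
6. ¬(¬p → (¬p ∧ p)), 1
7. ¬p, 1
8. ¬(¬p ∧ p), 1
9. ¬q → q, 2
10. q, 2
11. ¬◇(¬q → q), 3
12. ¬(¬q → q), 3
13. ¬q, 3
Accessibility: 0R0, 0R1, 0R2, 0R3, 1R1, 2R2, 3R3
Complete open branch: countermodel on an S4-frame, so not valid in S4, nor in K, T (the same frame is also a K-frame and a T-frame).
S5-tableau for the negation ¬((◇(¬q → q) → □◇(¬q → q)) ∨ □(¬p → (¬p ∧ p))):
1. ¬((◇(¬q → q) → □◇(¬q → q)) ∨ □(¬p → (¬p ∧ p))), 0
2. ¬(◇(¬q → q) → □◇(¬q → q)), 0
3. ¬□(¬p → (¬p ∧ p)), 0
4. ◇(¬q → q), 0
5. ¬□◇(¬q → q), 0
6. ¬(¬p → (¬p ∧ p)), 1
7. ¬p, 1
8. ¬(¬p ∧ p), 1
9. ¬q → q, 2
10. q, 2
11. ¬◇(¬q → q), 3
12. ¬(¬q → q), 0
13. ¬q, 0
14. ¬(¬q → q), 1
15. ¬q, 1
16. ¬(¬q → q), 2
17. ¬q, 2
Accessibility: 0R0, 0R1, 0R2, 0R3, 1R0, 1R1, 1R2, 1R3, 2R0, 2R1, 2R2, 2R3, 3R0, 3R1, 3R2, 3R3
Branch closes: q and ¬q both at 2.
Every branch closes (one shown): valid in S5.

S5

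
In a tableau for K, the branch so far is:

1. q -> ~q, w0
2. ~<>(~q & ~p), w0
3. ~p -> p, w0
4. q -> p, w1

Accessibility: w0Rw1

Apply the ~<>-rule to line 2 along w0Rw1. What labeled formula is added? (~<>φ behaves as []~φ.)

~<>φ behaves as []~φ: propagate the negated body to each accessible world.

~(~q & ~p), w1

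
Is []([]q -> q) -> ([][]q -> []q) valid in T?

Tableau for the negation ~([]([]q -> q) -> ([][]q -> []q)):
1. ~([]([]q -> q) -> ([][]q -> []q)), w0
2. []([]q -> q), w0
3. ~([][]q -> []q), w0
4. [][]q, w0
5. ~[]q, w0
6. []q -> q, w0
7. []q, w0
8. q, w0
9. ~q, w1
10. []q -> q, w1
11. []q, w1
12. q, w1
Accessibility: w0Rw0, w0Rw1, w1Rw1
Branch closes: q and ~q both at w1.
Every branch of the negation's tableau closes; the branch above is one of them.

Valid in T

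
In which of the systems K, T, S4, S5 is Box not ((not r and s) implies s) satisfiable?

K

K-tableau for the formula:
1. Box not ((not r and s) implies s), 0
Complete open branch: satisfiable in K.
T-tableau for the formula:
1. Box not ((not r and s) implies s), 0
2. not ((not r and s) implies s), 0
3. not r and s, 0
4. not s, 0
5. not r, 0
6. s, 0
Accessibility: 0R0
Branch closes: s and not s both at 0.
Every branch closes (one shown): unsatisfiable in T, hence also in S4, S5 (every S4/S5-frame is a T-frame).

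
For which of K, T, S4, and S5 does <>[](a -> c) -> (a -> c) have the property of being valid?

S5-tableau for the negation ~(<>[](a -> c) -> (a -> c)):
1. ~(<>[](a -> c) -> (a -> c)), 0
2. <>[](a -> c), 0
3. ~(a -> c), 0
4. a, 0
5. ~c, 0
6. [](a -> c), 1
7. a -> c, 0
8. a -> c, 1
9. c, 0
Accessibility: 0R0, 0R1, 1R0, 1R1
Branch closes: c and ~c both at 0.
Every branch closes (one shown): valid in S5.
S4-tableau for the negation ~(<>[](a -> c) -> (a -> c)):
1. ~(<>[](a -> c) -> (a -> c)), 0
2. <>[](a -> c), 0
3. ~(a -> c), 0
4. a, 0
5. ~c, 0
6. [](a -> c), 1
7. a -> c, 1
8. c, 1
Accessibility: 0R0, 0R1, 1R1
Complete open branch: countermodel on an S4-frame, so not valid in S4, nor in K, T (the same frame is also a K-frame and a T-frame).

S5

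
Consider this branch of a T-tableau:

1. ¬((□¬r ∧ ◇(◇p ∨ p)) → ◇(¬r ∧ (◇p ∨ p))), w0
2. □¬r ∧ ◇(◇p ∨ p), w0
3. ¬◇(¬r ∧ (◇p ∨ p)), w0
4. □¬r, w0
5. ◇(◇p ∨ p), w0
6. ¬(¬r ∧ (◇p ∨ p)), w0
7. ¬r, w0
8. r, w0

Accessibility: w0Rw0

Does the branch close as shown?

Both r and ¬r appear at w0.

Closed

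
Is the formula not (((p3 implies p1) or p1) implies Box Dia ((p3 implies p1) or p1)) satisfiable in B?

1. not (((p3 implies p1) or p1) implies Box Dia ((p3 implies p1) or p1)), u
2. (p3 implies p1) or p1, u
3. not Box Dia ((p3 implies p1) or p1), u
4. p3 implies p1, u
5. not p3, u
6. not Dia ((p3 implies p1) or p1), v
7. not ((p3 implies p1) or p1), u
8. not (p3 implies p1), u
9. not p1, u
10. p3, u
Accessibility: uRu, uRv, vRu, vRv
Branch closes: p3 and not p3 both at u.
Every branch closes; the branch above is one of them.

Unsatisfiable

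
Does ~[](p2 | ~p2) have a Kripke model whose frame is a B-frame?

1. ~[](p2 | ~p2), w0
2. ~(p2 | ~p2), w1
3. ~p2, w1
4. p2, w1
Accessibility: w0Rw0, w0Rw1, w1Rw0, w1Rw1
Branch closes: p2 and ~p2 both at w1.
All branches of the tableau close; one closing branch shown above.

No, unsatisfiable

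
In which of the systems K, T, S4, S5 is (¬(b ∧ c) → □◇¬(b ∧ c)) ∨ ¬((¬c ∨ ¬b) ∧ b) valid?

S4-tableau for the negation ¬((¬(b ∧ c) → □◇¬(b ∧ c)) ∨ ¬((¬c ∨ ¬b) ∧ b)):
1. ¬((¬(b ∧ c) → □◇¬(b ∧ c)) ∨ ¬((¬c ∨ ¬b) ∧ b)), 0
2. ¬(¬(b ∧ c) → □◇¬(b ∧ c)), 0   [¬∨-rule on 1]
3. (¬c ∨ ¬b) ∧ b, 0   [¬∨-rule on 1]
4. ¬(b ∧ c), 0   [¬→-rule on 2]
5. ¬□◇¬(b ∧ c), 0   [¬→-rule on 2]
6. ¬c ∨ ¬b, 0   [∧-rule on 3]
7. b, 0   [∧-rule on 3]
8. ¬c, 0   [¬∧-rule on 4 (branches; this branch)]
9. ¬◇¬(b ∧ c), 1   [¬□-rule on 5: fresh world 1, 0R1]
10. b ∧ c, 1   [¬◇-rule on 9 via 1R1]
11. b, 1   [∧-rule on 10]
12. c, 1   [∧-rule on 10]
Accessibility: 0R0, 0R1, 1R1
Complete open branch: countermodel on an S4-frame, so not valid in S4, nor in K, T (the same frame is also a K-frame and a T-frame).
S5-tableau for the negation ¬((¬(b ∧ c) → □◇¬(b ∧ c)) ∨ ¬((¬c ∨ ¬b) ∧ b)):
1. ¬((¬(b ∧ c) → □◇¬(b ∧ c)) ∨ ¬((¬c ∨ ¬b) ∧ b)), 0
2. ¬(¬(b ∧ c) → □◇¬(b ∧ c)), 0   [¬∨-rule on 1]
3. (¬c ∨ ¬b) ∧ b, 0   [¬∨-rule on 1]
4. ¬(b ∧ c), 0   [¬→-rule on 2]
5. ¬□◇¬(b ∧ c), 0   [¬→-rule on 2]
6. ¬c ∨ ¬b, 0   [∧-rule on 3]
7. b, 0   [∧-rule on 3]
8. ¬c, 0   [¬∧-rule on 4 (branches; this branch)]
9. ¬◇¬(b ∧ c), 1   [¬□-rule on 5: fresh world 1, 0R1]
10. b ∧ c, 0   [¬◇-rule on 9 via 1R0]
11. c, 0   [∧-rule on 10]
Accessibility: 0R0, 0R1, 1R0, 1R1
Branch closes: c and ¬c both at 0.
Every branch closes (one shown): valid in S5.

S5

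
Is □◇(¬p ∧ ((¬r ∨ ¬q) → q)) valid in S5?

Tableau for the negation ¬□◇(¬p ∧ ((¬r ∨ ¬q) → q)):
1. ¬□◇(¬p ∧ ((¬r ∨ ¬q) → q)), 0
2. ¬◇(¬p ∧ ((¬r ∨ ¬q) → q)), 1   [¬□-rule on 1: fresh world 1, 0R1]
3. ¬(¬p ∧ ((¬r ∨ ¬q) → q)), 0   [¬◇-rule on 2 via 1R0]
4. ¬(¬p ∧ ((¬r ∨ ¬q) → q)), 1   [¬◇-rule on 2 via 1R1]
5. ¬((¬r ∨ ¬q) → q), 0   [¬∧-rule on 3 (branches; this branch)]
6. ¬r ∨ ¬q, 0   [¬→-rule on 5]
7. ¬q, 0   [¬→-rule on 5]
8. ¬((¬r ∨ ¬q) → q), 1   [¬∧-rule on 4 (branches; this branch)]
9. ¬r ∨ ¬q, 1   [¬→-rule on 8]
10. ¬q, 1   [¬→-rule on 8]
Accessibility: 0R0, 0R1, 1R0, 1R1
The negation has an open branch (countermodel exists).

No, not valid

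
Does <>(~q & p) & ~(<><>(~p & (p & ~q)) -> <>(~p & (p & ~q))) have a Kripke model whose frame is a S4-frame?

Unsatisfiable

1. <>(~q & p) & ~(<><>(~p & (p & ~q)) -> <>(~p & (p & ~q))), w0
2. <>(~q & p), w0
3. ~(<><>(~p & (p & ~q)) -> <>(~p & (p & ~q))), w0
4. <><>(~p & (p & ~q)), w0
5. ~<>(~p & (p & ~q)), w0
6. ~(~p & (p & ~q)), w0
7. ~(p & ~q), w0
8. q, w0
9. ~q & p, w1
10. ~q, w1
11. p, w1
12. ~(~p & (p & ~q)), w1
13. <>(~p & (p & ~q)), w2
14. ~(~p & (p & ~q)), w2
15. ~(p & ~q), w2
16. q, w2
17. ~p & (p & ~q), w3
18. ~p, w3
19. p & ~q, w3
20. p, w3
21. ~q, w3
Accessibility: w0Rw0, w0Rw1, w0Rw2, w0Rw3, w1Rw1, w2Rw2, w2Rw3, w3Rw3
Branch closes: p and ~p both at w3.
(One branch shown.) All branches close.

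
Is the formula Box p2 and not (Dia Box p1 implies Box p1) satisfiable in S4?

1. Box p2 and not (Dia Box p1 implies Box p1), w0
2. Box p2, w0
3. not (Dia Box p1 implies Box p1), w0
4. Dia Box p1, w0
5. not Box p1, w0
6. p2, w0
7. Box p1, w1
8. p2, w1
9. p1, w1
10. not p1, w2
11. p2, w2
Accessibility: w0Rw0, w0Rw1, w0Rw2, w1Rw1, w2Rw2

Yes, satisfiable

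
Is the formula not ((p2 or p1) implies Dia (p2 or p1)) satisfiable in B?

Unsatisfiable (every branch closes)

1. not ((p2 or p1) implies Dia (p2 or p1)), w0
2. p2 or p1, w0
3. not Dia (p2 or p1), w0
4. not (p2 or p1), w0
5. not p2, w0
6. not p1, w0
7. p1, w0
Accessibility: w0Rw0
Branch closes: p1 and not p1 both at w0.
All branches of the tableau close; one closing branch shown above.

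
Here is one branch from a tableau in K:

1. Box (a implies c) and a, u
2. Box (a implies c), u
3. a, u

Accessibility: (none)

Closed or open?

Open

There is no literal clash: for every atom and world, at most one sign appears.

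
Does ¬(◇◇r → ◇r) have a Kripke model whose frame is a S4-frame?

Unsatisfiable (every branch closes)

1. ¬(◇◇r → ◇r), u
2. ◇◇r, u
3. ¬◇r, u
4. ¬r, u
5. ◇r, v
6. ¬r, v
7. r, w
8. ¬r, w
Accessibility: uRu, uRv, uRw, vRv, vRw, wRw
Branch closes: r and ¬r both at w.
All branches of the tableau close; one closing branch shown above.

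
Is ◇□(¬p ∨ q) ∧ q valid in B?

No, not valid

Tableau for the negation ¬(◇□(¬p ∨ q) ∧ q):
1. ¬(◇□(¬p ∨ q) ∧ q), u
2. ¬q, u
Accessibility: uRu
The negation has an open branch (countermodel exists).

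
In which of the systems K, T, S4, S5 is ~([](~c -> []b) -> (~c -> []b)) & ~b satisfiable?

K-tableau for the formula:
1. ~([](~c -> []b) -> (~c -> []b)) & ~b, w0
2. ~([](~c -> []b) -> (~c -> []b)), w0
3. ~b, w0
4. [](~c -> []b), w0
5. ~(~c -> []b), w0
6. ~c, w0
7. ~[]b, w0
8. ~b, w1
9. ~c -> []b, w1
10. []b, w1
Accessibility: w0Rw1
Complete open branch: satisfiable in K.
T-tableau for the formula:
1. ~([](~c -> []b) -> (~c -> []b)) & ~b, w0
2. ~([](~c -> []b) -> (~c -> []b)), w0
3. ~b, w0
4. [](~c -> []b), w0
5. ~(~c -> []b), w0
6. ~c, w0
7. ~[]b, w0
8. ~c -> []b, w0
9. []b, w0
10. b, w0
Accessibility: w0Rw0
Branch closes: b and ~b both at w0.
Every branch closes (one shown): unsatisfiable in T, hence also in S4, S5 (every S4/S5-frame is a T-frame).

K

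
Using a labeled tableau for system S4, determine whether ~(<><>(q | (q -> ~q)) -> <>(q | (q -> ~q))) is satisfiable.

1. ~(<><>(q | (q -> ~q)) -> <>(q | (q -> ~q))), u
2. <><>(q | (q -> ~q)), u   [~->-rule on 1]
3. ~<>(q | (q -> ~q)), u   [~->-rule on 1]
4. ~(q | (q -> ~q)), u   [~<>-rule on 3 via uRu]
5. ~q, u   [~|-rule on 4]
6. ~(q -> ~q), u   [~|-rule on 4]
7. q, u   [~->-rule on 6]
Accessibility: uRu
Branch closes: q and ~q both at u.
(One branch shown.) All branches close.

Unsatisfiable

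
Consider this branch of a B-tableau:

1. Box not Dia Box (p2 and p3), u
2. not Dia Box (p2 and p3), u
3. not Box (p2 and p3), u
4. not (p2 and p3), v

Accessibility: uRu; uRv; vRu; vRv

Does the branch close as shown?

There is no literal clash: for every atom and world, at most one sign appears.

Not closed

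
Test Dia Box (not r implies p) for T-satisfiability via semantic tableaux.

1. Dia Box (not r implies p), 0
2. Box (not r implies p), 1   [Dia-rule on 1: fresh world 1, 0R1]
3. not r implies p, 1   [Box-rule on 2 via 1R1]
4. p, 1   [implies-rule on 3 (branches; this branch)]
Accessibility: 0R0, 0R1, 1R1

Satisfiable (open branch found)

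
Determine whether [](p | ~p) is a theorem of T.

Valid in T

Tableau for the negation ~[](p | ~p):
1. ~[](p | ~p), u
2. ~(p | ~p), v
3. ~p, v
4. p, v
Accessibility: uRu, uRv, vRv
Branch closes: p and ~p both at v.
All branches of the negation close; one closing branch shown above.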